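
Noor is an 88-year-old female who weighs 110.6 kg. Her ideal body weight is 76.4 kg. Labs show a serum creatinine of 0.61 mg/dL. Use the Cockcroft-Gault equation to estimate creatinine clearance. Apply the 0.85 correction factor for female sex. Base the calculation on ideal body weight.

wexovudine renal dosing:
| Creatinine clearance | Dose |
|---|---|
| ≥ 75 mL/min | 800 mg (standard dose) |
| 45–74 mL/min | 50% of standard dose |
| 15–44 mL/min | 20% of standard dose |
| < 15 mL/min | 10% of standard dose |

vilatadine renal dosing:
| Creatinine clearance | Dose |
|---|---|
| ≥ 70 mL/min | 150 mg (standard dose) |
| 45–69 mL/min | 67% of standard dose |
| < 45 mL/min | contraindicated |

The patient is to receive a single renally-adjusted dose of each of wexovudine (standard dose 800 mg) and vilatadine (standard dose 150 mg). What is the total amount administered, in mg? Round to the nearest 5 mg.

CrCl = (140 − 88) × 76.4 / (72 × 0.61) × 0.85 = 3972.8 / 43.92 × 0.85 ≈ 76.9 mL/min
CrCl ≈ 77 mL/min.
wexovudine: ≥ 75 mL/min → 100% of 800 mg = 800 mg.
vilatadine: ≥ 70 mL/min → 100% of 150 mg = 150 mg.
Total = 800 + 150 = 950 mg.

950 mg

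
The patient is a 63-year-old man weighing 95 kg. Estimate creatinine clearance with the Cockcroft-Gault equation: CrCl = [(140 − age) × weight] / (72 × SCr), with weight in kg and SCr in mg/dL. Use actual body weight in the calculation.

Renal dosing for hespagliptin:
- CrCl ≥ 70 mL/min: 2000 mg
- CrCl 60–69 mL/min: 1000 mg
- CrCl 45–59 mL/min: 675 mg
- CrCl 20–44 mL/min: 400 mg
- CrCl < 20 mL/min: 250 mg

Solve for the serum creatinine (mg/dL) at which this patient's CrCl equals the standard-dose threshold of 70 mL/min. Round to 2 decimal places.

Standard dose requires CrCl ≥ 70 mL/min.
Set (140 − 63) × 95 / (72 × SCr) = 70
SCr = (140 − 63) × 95 / (72 × 70) = 1.451 mg/dL

1.45 mg/dL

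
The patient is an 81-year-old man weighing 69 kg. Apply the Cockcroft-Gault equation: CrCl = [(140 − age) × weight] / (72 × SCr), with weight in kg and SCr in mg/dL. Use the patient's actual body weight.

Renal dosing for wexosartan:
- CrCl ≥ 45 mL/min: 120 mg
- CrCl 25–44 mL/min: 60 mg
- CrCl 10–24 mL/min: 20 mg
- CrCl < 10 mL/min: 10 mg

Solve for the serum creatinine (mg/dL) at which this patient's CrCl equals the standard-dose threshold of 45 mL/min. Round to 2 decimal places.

1.26 mg/dL

Standard dose requires CrCl ≥ 45 mL/min.
Set (140 − 81) × 69 / (72 × SCr) = 45
SCr = (140 − 81) × 69 / (72 × 45) = 1.256 mg/dL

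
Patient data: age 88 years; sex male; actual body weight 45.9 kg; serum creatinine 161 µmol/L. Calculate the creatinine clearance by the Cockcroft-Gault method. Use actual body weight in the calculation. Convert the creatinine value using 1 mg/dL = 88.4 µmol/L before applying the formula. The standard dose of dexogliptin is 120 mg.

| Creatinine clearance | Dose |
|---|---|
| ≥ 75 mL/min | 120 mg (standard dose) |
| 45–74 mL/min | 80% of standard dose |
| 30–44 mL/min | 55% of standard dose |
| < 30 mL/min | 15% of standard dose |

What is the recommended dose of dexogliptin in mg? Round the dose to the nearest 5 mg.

20 mg

SCr = 161 / 88.4 = 1.821 mg/dL
CrCl = (140 − 88) × 45.9 / (72 × 1.821) = 2386.8 / 131.11 ≈ 18.2 mL/min
CrCl ≈ 18 mL/min → bracket < 30 mL/min.
15% of 120 mg = 18 mg → 20 mg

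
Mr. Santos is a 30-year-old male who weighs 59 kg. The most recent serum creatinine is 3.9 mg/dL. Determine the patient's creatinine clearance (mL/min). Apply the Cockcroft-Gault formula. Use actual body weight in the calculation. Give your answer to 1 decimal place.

23.1 mL/min

CrCl = (140 − 30) × 59 / (72 × 3.9) = 6490.0 / 280.80 ≈ 23.1 mL/min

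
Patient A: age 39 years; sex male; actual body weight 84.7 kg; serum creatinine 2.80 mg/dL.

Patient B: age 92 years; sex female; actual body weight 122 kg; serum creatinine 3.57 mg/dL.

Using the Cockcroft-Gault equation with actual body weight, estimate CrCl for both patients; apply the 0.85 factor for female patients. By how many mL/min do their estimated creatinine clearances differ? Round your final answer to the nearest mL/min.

Patient A: CrCl = (140 − 39) × 84.7 / (72 × 2.8) = 8554.7 / 201.60 ≈ 42.4 mL/min
Patient B: CrCl = (140 − 92) × 122 / (72 × 3.57) × 0.85 = 5856.0 / 257.04 × 0.85 ≈ 19.4 mL/min
|42.4 − 19.4| = 23.0 mL/min

23 mL/min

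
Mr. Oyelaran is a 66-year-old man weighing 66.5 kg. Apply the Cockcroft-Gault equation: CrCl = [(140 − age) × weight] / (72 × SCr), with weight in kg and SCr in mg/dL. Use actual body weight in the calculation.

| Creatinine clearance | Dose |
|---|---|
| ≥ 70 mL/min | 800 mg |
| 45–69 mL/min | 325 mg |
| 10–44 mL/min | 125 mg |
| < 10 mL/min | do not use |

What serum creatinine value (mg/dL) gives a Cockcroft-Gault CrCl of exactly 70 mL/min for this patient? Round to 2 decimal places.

0.98 mg/dL

Standard dose requires CrCl ≥ 70 mL/min.
Set (140 − 66) × 66.5 / (72 × SCr) = 70
SCr = (140 − 66) × 66.5 / (72 × 70) = 0.976 mg/dL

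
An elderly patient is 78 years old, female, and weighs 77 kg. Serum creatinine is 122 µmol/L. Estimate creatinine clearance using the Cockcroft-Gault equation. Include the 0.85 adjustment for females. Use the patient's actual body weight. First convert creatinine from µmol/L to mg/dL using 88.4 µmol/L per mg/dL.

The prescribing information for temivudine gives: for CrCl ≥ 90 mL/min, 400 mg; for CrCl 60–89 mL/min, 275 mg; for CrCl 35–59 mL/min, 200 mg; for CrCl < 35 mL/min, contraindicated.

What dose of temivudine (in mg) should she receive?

SCr = 122 / 88.4 = 1.38 mg/dL
CrCl = (140 − 78) × 77 / (72 × 1.38) × 0.85 = 4774.0 / 99.36 × 0.85 ≈ 40.8 mL/min
CrCl ≈ 41 mL/min → bracket 35–59 mL/min.
Dose for this bracket: 200 mg.

200 mg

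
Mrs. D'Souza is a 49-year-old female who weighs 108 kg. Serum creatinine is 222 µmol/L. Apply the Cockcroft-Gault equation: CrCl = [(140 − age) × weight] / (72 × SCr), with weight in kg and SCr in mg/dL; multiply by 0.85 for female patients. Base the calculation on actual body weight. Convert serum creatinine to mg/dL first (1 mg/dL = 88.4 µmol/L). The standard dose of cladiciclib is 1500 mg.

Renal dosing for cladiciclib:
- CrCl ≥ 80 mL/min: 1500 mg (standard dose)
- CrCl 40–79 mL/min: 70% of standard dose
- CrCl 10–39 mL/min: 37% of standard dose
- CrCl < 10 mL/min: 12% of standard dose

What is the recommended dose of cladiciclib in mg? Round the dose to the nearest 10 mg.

SCr = 222 / 88.4 = 2.511 mg/dL
CrCl = (140 − 49) × 108 / (72 × 2.511) × 0.85 = 9828.0 / 180.79 × 0.85 ≈ 46.2 mL/min
CrCl ≈ 46 mL/min → bracket 40–79 mL/min.
70% of 1500 mg = 1050 mg

1050 mg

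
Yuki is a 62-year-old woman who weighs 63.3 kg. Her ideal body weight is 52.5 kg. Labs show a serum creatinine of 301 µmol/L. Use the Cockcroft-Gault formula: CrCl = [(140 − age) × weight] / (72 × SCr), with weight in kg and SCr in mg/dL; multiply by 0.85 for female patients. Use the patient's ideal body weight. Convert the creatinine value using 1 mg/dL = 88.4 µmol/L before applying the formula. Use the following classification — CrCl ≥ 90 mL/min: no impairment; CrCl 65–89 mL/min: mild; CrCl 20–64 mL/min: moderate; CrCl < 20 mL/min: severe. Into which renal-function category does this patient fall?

SCr = 301 / 88.4 = 3.405 mg/dL
CrCl = (140 − 62) × 52.5 / (72 × 3.405) × 0.85 = 4095.0 / 245.16 × 0.85 ≈ 14.2 mL/min
14 mL/min falls in the 'severe' range.

severe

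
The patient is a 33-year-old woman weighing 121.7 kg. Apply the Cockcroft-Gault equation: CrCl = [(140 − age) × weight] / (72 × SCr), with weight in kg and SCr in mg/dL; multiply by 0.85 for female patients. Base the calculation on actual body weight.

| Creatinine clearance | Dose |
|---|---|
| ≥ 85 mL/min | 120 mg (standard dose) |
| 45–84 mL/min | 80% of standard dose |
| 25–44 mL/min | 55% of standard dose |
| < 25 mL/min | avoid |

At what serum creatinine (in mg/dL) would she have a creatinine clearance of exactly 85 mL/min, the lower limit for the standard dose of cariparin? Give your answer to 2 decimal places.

1.81 mg/dL

Standard dose requires CrCl ≥ 85 mL/min.
Set (140 − 33) × 121.7 × 0.85 / (72 × SCr) = 85
SCr = (140 − 33) × 121.7 × 0.85 / (72 × 85) = 1.809 mg/dL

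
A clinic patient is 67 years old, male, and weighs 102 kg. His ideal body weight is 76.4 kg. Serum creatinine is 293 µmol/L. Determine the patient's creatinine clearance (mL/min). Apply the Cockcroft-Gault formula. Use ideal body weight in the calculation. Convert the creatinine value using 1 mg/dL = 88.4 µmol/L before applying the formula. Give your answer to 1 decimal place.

SCr = 293 / 88.4 = 3.314 mg/dL
CrCl = (140 − 67) × 76.4 / (72 × 3.314) = 5577.2 / 238.61 ≈ 23.4 mL/min

23.4 mL/min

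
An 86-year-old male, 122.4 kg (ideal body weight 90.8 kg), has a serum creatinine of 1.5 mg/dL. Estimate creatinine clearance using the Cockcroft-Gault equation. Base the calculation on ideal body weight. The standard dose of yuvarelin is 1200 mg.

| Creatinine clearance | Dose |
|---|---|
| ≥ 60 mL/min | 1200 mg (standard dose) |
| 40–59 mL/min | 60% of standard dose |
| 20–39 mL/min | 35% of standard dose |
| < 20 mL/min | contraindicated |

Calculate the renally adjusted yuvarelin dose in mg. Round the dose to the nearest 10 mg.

720 mg

CrCl = (140 − 86) × 90.8 / (72 × 1.5) = 4903.2 / 108.00 ≈ 45.4 mL/min
CrCl ≈ 45 mL/min → bracket 40–59 mL/min.
60% of 1200 mg = 720 mg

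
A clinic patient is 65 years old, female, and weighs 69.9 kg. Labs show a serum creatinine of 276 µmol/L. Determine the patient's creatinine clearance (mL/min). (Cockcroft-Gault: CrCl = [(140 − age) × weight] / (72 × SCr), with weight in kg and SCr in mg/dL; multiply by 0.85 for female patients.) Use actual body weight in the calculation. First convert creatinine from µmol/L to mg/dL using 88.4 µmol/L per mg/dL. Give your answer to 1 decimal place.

SCr = 276 / 88.4 = 3.122 mg/dL
CrCl = (140 − 65) × 69.9 / (72 × 3.122) × 0.85 = 5242.5 / 224.78 × 0.85 ≈ 19.8 mL/min

19.8 mL/min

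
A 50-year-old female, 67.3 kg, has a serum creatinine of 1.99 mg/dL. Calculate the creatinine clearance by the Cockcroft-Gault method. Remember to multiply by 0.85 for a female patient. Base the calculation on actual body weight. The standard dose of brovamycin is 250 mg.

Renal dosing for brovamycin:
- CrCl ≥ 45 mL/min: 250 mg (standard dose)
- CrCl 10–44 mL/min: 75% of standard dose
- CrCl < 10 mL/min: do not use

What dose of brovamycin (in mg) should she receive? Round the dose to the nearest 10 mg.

190 mg

CrCl = (140 − 50) × 67.3 / (72 × 1.99) × 0.85 = 6057.0 / 143.28 × 0.85 ≈ 35.9 mL/min
CrCl ≈ 36 mL/min → bracket 10–44 mL/min.
75% of 250 mg = 187.5 mg → 190 mg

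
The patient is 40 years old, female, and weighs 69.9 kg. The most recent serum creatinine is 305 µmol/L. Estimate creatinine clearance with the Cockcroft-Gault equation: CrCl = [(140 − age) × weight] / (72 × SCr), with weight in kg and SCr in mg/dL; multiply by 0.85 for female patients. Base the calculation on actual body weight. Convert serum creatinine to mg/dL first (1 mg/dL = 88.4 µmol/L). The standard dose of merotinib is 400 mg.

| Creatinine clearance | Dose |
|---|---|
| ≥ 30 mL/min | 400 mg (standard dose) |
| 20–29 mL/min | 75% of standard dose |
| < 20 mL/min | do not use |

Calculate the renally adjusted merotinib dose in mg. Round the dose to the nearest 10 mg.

300 mg

SCr = 305 / 88.4 = 3.45 mg/dL
CrCl = (140 − 40) × 69.9 / (72 × 3.45) × 0.85 = 6990.0 / 248.40 × 0.85 ≈ 23.9 mL/min
CrCl ≈ 24 mL/min → bracket 20–29 mL/min.
75% of 400 mg = 300 mg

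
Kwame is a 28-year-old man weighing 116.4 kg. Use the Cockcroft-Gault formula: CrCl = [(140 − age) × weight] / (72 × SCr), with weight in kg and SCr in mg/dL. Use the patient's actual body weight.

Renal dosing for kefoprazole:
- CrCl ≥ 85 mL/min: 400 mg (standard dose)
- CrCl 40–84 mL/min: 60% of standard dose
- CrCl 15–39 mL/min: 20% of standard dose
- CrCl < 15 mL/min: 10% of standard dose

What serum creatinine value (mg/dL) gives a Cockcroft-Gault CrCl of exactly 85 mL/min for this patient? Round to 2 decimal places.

Standard dose requires CrCl ≥ 85 mL/min.
Set (140 − 28) × 116.4 / (72 × SCr) = 85
SCr = (140 − 28) × 116.4 / (72 × 85) = 2.130 mg/dL

2.13 mg/dL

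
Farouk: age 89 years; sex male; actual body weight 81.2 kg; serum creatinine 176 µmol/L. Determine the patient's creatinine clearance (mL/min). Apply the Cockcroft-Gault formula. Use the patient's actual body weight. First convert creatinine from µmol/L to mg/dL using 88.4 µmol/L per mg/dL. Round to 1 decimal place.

28.9 mL/min

SCr = 176 / 88.4 = 1.991 mg/dL
CrCl = (140 − 89) × 81.2 / (72 × 1.991) = 4141.2 / 143.35 ≈ 28.9 mL/min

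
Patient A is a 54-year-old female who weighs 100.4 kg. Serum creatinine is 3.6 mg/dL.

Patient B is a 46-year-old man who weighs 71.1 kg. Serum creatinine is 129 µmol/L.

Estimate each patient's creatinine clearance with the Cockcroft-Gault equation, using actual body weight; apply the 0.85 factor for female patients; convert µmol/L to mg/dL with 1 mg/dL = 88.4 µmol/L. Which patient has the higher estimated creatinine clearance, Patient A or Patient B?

Patient B

Patient A: CrCl = (140 − 54) × 100.4 / (72 × 3.6) × 0.85 = 8634.4 / 259.20 × 0.85 ≈ 28.3 mL/min
Patient B: SCr = 129 / 88.4 = 1.459 mg/dL
Patient B: CrCl = (140 − 46) × 71.1 / (72 × 1.459) = 6683.4 / 105.05 ≈ 63.6 mL/min
28.3 vs 63.6 mL/min → Patient B is higher.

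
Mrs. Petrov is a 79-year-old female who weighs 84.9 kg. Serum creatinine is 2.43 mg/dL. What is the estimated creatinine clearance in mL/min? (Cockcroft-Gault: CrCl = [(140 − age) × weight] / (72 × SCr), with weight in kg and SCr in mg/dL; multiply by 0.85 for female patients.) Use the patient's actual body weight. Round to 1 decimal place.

25.2 mL/min

CrCl = (140 − 79) × 84.9 / (72 × 2.43) × 0.85 = 5178.9 / 174.96 × 0.85 ≈ 25.2 mL/min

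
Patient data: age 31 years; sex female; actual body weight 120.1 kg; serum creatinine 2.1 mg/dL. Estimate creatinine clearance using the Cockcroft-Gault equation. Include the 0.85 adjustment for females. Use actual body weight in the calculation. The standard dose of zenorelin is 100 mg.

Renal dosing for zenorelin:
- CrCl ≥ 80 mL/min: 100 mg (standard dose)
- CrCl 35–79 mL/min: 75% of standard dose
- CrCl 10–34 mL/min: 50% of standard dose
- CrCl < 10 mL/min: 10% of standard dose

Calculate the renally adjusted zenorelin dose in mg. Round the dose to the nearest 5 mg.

75 mg

CrCl = (140 − 31) × 120.1 / (72 × 2.1) × 0.85 = 13090.9 / 151.20 × 0.85 ≈ 73.6 mL/min
CrCl ≈ 74 mL/min → bracket 35–79 mL/min.
75% of 100 mg = 75 mg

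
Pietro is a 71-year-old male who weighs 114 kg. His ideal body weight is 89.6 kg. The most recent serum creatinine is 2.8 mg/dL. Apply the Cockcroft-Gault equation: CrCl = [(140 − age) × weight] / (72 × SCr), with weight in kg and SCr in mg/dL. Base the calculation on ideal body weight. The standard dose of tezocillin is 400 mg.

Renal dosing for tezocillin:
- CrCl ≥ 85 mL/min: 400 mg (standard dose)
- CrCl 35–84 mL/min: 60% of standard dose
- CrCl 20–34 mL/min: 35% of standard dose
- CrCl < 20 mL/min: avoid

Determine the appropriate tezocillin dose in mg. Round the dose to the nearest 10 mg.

140 mg

CrCl = (140 − 71) × 89.6 / (72 × 2.8) = 6182.4 / 201.60 ≈ 30.7 mL/min
CrCl ≈ 31 mL/min → bracket 20–34 mL/min.
35% of 400 mg = 140 mg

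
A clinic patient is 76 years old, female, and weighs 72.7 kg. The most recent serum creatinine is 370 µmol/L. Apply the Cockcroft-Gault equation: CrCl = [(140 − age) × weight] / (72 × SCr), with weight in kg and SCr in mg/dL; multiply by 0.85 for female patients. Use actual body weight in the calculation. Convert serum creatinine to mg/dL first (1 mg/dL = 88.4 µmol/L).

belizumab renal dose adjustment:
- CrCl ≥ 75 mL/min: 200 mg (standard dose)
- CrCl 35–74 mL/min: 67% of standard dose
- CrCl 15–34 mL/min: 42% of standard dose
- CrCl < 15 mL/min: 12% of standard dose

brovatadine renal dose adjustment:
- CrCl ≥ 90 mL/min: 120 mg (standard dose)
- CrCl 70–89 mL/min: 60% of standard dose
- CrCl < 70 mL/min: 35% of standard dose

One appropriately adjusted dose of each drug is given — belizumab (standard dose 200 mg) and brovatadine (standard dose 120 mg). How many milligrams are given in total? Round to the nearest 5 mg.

65 mg

SCr = 370 / 88.4 = 4.186 mg/dL
CrCl = (140 − 76) × 72.7 / (72 × 4.186) × 0.85 = 4652.8 / 301.39 × 0.85 ≈ 13.1 mL/min
CrCl ≈ 13 mL/min.
belizumab: < 15 mL/min → 12% of 200 mg = 24 mg.
brovatadine: < 70 mL/min → 35% of 120 mg = 42 mg.
Total = 24 + 42 = 66 mg.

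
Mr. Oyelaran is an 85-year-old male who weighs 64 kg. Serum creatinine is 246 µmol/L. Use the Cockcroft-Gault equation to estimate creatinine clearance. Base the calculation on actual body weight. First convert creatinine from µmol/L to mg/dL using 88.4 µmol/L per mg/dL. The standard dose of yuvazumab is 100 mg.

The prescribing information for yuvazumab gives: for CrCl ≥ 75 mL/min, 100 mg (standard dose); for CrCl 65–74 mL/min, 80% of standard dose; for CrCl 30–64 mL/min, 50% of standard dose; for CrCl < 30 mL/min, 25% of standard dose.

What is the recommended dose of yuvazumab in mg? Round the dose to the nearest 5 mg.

SCr = 246 / 88.4 = 2.783 mg/dL
CrCl = (140 − 85) × 64 / (72 × 2.783) = 3520.0 / 200.38 ≈ 17.6 mL/min
CrCl ≈ 18 mL/min → bracket < 30 mL/min.
25% of 100 mg = 25 mg

25 mg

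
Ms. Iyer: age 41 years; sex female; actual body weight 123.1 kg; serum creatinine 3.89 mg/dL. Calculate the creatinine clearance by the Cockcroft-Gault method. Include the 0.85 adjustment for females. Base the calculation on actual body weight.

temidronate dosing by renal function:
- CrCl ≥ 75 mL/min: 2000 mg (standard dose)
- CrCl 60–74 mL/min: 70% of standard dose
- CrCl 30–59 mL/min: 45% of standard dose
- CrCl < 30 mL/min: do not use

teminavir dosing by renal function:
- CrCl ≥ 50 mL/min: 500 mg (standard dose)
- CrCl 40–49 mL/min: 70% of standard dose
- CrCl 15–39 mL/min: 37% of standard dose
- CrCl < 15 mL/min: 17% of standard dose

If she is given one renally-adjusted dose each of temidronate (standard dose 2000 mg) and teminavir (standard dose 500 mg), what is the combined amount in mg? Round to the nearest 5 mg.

CrCl = (140 − 41) × 123.1 / (72 × 3.89) × 0.85 = 12186.9 / 280.08 × 0.85 ≈ 37.0 mL/min
CrCl ≈ 37 mL/min.
temidronate: 30–59 mL/min → 45% of 2000 mg = 900 mg.
teminavir: 15–39 mL/min → 37% of 500 mg = 185 mg.
Total = 900 + 185 = 1085 mg.

1085 mg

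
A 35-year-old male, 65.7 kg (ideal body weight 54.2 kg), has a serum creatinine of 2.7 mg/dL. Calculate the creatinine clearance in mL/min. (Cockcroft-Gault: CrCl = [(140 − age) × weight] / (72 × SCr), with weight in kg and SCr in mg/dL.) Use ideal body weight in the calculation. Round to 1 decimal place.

29.3 mL/min

CrCl = (140 − 35) × 54.2 / (72 × 2.7) = 5691.0 / 194.40 ≈ 29.3 mL/min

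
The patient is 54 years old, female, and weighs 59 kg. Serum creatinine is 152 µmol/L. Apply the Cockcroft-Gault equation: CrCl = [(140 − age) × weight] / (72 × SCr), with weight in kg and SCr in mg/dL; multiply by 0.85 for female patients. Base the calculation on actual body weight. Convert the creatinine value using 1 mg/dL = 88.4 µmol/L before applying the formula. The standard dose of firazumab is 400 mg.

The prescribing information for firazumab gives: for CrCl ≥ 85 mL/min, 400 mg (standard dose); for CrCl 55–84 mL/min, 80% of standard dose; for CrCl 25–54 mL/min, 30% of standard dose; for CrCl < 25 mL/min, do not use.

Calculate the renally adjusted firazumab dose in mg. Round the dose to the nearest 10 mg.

120 mg

SCr = 152 / 88.4 = 1.719 mg/dL
CrCl = (140 − 54) × 59 / (72 × 1.719) × 0.85 = 5074.0 / 123.77 × 0.85 ≈ 34.8 mL/min
CrCl ≈ 35 mL/min → bracket 25–54 mL/min.
30% of 400 mg = 120 mg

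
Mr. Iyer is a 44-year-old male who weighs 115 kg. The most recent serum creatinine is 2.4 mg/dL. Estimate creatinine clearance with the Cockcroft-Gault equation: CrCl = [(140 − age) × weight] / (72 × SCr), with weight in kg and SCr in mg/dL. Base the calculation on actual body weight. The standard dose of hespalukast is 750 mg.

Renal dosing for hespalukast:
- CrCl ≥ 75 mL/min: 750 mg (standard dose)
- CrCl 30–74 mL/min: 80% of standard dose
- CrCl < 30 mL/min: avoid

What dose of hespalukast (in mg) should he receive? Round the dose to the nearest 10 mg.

CrCl = (140 − 44) × 115 / (72 × 2.4) = 11040.0 / 172.80 ≈ 63.9 mL/min
CrCl ≈ 64 mL/min → bracket 30–74 mL/min.
80% of 750 mg = 600 mg

600 mg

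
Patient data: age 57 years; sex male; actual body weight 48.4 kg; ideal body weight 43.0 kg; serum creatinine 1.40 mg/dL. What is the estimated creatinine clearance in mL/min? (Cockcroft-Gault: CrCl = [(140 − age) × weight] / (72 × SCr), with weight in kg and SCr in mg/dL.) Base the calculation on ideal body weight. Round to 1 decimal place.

35.4 mL/min

CrCl = (140 − 57) × 43 / (72 × 1.4) = 3569.0 / 100.80 ≈ 35.4 mL/min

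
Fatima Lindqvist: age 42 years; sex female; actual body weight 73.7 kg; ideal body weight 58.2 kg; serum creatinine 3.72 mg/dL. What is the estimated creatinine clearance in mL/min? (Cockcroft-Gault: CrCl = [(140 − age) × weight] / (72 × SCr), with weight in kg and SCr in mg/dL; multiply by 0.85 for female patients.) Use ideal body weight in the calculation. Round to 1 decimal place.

18.1 mL/min

CrCl = (140 − 42) × 58.2 / (72 × 3.72) × 0.85 = 5703.6 / 267.84 × 0.85 ≈ 18.1 mL/min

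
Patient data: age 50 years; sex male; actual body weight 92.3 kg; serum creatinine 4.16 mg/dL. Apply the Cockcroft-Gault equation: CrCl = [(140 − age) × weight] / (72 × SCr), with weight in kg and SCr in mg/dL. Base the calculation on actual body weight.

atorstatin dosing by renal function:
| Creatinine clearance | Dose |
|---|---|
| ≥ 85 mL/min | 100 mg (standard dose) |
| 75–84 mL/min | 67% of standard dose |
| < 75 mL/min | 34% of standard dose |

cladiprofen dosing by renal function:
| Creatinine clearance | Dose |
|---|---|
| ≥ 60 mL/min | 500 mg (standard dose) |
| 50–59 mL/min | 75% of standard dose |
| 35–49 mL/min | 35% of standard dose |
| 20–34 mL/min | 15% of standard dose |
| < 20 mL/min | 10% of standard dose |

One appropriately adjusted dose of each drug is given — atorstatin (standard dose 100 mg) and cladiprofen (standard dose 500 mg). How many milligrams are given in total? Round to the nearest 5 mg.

110 mg

CrCl = (140 − 50) × 92.3 / (72 × 4.16) = 8307.0 / 299.52 ≈ 27.7 mL/min
CrCl ≈ 28 mL/min.
atorstatin: < 75 mL/min → 34% of 100 mg = 34 mg.
cladiprofen: 20–34 mL/min → 15% of 500 mg = 75 mg.
Total = 34 + 75 = 109 mg.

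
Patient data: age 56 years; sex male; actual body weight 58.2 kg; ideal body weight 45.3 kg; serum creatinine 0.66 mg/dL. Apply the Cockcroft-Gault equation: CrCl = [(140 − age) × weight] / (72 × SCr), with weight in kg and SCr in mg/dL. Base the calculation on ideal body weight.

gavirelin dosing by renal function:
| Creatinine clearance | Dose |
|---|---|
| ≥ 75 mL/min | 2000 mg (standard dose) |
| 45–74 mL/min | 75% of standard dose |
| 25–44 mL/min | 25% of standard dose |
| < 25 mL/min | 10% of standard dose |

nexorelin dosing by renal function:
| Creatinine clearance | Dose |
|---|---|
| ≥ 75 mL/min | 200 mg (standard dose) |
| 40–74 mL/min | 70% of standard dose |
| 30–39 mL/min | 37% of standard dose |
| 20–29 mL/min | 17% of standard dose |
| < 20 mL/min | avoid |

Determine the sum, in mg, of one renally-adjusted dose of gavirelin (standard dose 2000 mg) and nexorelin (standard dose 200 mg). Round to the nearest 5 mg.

CrCl = (140 − 56) × 45.3 / (72 × 0.66) = 3805.2 / 47.52 ≈ 80.1 mL/min
CrCl ≈ 80 mL/min.
gavirelin: ≥ 75 mL/min → 100% of 2000 mg = 2000 mg.
nexorelin: ≥ 75 mL/min → 100% of 200 mg = 200 mg.
Total = 2000 + 200 = 2200 mg.

2200 mg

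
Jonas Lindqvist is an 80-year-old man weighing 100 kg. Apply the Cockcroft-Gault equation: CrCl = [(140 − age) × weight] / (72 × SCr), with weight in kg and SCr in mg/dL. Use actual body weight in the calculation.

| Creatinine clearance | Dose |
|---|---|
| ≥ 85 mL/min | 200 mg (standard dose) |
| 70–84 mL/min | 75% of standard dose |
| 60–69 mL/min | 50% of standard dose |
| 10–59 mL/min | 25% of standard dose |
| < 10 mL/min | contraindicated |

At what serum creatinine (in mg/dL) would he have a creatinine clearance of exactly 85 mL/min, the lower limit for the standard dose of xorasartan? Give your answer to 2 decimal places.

0.98 mg/dL

Standard dose requires CrCl ≥ 85 mL/min.
Set (140 − 80) × 100 / (72 × SCr) = 85
SCr = (140 − 80) × 100 / (72 × 85) = 0.980 mg/dL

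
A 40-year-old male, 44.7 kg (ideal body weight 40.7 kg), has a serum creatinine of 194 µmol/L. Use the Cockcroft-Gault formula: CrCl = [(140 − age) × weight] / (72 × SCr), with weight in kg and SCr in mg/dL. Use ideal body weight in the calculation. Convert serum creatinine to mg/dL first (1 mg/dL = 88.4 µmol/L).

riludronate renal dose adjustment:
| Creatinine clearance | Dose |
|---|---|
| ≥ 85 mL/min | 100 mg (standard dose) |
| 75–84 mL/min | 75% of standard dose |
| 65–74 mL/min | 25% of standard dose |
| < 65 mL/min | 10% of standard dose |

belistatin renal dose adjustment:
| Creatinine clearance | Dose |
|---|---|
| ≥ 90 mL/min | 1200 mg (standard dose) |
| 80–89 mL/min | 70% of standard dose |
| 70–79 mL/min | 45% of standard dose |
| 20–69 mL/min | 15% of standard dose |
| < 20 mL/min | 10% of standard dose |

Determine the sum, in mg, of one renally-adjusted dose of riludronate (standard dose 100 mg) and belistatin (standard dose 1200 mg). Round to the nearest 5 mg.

SCr = 194 / 88.4 = 2.195 mg/dL
CrCl = (140 − 40) × 40.7 / (72 × 2.195) = 4070.0 / 158.04 ≈ 25.8 mL/min
CrCl ≈ 26 mL/min.
riludronate: < 65 mL/min → 10% of 100 mg = 10 mg.
belistatin: 20–69 mL/min → 15% of 1200 mg = 180 mg.
Total = 10 + 180 = 190 mg.

190 mg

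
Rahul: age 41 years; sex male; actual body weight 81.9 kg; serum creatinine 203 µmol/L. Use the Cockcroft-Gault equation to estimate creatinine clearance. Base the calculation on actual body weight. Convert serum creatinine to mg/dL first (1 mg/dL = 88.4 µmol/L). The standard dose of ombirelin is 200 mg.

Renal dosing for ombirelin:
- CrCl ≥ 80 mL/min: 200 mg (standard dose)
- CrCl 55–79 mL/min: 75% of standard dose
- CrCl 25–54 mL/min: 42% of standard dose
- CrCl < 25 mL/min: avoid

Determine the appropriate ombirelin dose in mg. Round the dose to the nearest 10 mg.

80 mg

SCr = 203 / 88.4 = 2.296 mg/dL
CrCl = (140 − 41) × 81.9 / (72 × 2.296) = 8108.1 / 165.31 ≈ 49.0 mL/min
CrCl ≈ 49 mL/min → bracket 25–54 mL/min.
42% of 200 mg = 84 mg → 80 mg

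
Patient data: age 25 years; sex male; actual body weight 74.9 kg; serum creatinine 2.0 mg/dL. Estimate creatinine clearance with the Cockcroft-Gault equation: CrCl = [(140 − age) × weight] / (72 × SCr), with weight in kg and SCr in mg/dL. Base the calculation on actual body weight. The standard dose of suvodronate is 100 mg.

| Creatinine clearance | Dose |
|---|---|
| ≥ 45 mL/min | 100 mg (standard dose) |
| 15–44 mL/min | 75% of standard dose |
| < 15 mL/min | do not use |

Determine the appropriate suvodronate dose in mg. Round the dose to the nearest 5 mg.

CrCl = (140 − 25) × 74.9 / (72 × 2) = 8613.5 / 144.00 ≈ 59.8 mL/min
CrCl ≈ 60 mL/min → bracket ≥ 45 mL/min.
100% of 100 mg = 100 mg

100 mg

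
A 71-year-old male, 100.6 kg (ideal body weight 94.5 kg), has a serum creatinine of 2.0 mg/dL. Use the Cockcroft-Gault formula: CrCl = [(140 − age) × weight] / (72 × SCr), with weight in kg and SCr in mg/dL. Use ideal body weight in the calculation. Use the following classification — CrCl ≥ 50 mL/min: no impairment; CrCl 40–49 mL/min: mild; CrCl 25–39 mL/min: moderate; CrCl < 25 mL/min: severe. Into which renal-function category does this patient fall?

CrCl = (140 − 71) × 94.5 / (72 × 2) = 6520.5 / 144.00 ≈ 45.3 mL/min
45 mL/min falls in the 'mild' range.

mild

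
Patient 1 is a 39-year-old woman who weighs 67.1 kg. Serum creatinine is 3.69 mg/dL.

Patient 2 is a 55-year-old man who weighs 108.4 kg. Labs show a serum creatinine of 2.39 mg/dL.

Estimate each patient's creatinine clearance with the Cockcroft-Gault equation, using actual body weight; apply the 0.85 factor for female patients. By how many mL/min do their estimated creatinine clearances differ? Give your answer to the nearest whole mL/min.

32 mL/min

Patient 1: CrCl = (140 − 39) × 67.1 / (72 × 3.69) × 0.85 = 6777.1 / 265.68 × 0.85 ≈ 21.7 mL/min
Patient 2: CrCl = (140 − 55) × 108.4 / (72 × 2.39) = 9214.0 / 172.08 ≈ 53.5 mL/min
|21.7 − 53.5| = 31.8 mL/min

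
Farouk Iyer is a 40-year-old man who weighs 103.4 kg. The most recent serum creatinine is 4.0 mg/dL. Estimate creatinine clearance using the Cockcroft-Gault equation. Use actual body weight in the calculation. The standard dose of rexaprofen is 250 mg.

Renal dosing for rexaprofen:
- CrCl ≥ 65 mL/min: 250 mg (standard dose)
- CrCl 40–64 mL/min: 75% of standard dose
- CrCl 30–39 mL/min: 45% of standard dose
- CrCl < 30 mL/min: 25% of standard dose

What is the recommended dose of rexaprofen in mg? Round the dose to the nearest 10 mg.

110 mg

CrCl = (140 − 40) × 103.4 / (72 × 4) = 10340.0 / 288.00 ≈ 35.9 mL/min
CrCl ≈ 36 mL/min → bracket 30–39 mL/min.
45% of 250 mg = 112.5 mg → 110 mg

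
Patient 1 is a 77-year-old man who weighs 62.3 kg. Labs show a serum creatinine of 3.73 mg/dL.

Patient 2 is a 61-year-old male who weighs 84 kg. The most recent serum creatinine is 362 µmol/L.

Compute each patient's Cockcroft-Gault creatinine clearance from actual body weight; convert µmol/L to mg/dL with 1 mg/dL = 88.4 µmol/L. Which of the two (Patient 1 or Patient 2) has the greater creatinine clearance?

Patient 2

Patient 1: CrCl = (140 − 77) × 62.3 / (72 × 3.73) = 3924.9 / 268.56 ≈ 14.6 mL/min
Patient 2: SCr = 362 / 88.4 = 4.095 mg/dL
Patient 2: CrCl = (140 − 61) × 84 / (72 × 4.095) = 6636.0 / 294.84 ≈ 22.5 mL/min
14.6 vs 22.5 mL/min → Patient 2 is higher.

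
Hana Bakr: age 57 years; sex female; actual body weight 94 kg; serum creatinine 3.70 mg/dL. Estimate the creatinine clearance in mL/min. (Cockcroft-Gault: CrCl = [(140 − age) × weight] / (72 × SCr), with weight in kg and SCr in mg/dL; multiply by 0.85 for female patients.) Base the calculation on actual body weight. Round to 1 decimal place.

CrCl = (140 − 57) × 94 / (72 × 3.7) × 0.85 = 7802.0 / 266.40 × 0.85 ≈ 24.9 mL/min

24.9 mL/min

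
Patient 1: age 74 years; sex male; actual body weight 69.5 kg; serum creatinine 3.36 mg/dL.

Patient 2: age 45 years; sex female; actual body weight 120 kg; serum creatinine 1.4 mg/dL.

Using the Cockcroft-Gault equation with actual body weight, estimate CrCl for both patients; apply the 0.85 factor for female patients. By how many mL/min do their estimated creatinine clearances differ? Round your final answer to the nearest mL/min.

77 mL/min

Patient 1: CrCl = (140 − 74) × 69.5 / (72 × 3.36) = 4587.0 / 241.92 ≈ 19.0 mL/min
Patient 2: CrCl = (140 − 45) × 120 / (72 × 1.4) × 0.85 = 11400.0 / 100.80 × 0.85 ≈ 96.1 mL/min
|19.0 − 96.1| = 77.1 mL/min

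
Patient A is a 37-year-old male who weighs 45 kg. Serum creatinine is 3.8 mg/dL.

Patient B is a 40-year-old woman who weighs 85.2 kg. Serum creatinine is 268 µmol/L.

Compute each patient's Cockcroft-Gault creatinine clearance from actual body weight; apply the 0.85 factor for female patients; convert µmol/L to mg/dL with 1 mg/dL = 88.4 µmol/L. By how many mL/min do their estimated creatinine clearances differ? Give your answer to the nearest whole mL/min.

Patient A: CrCl = (140 − 37) × 45 / (72 × 3.8) = 4635.0 / 273.60 ≈ 16.9 mL/min
Patient B: SCr = 268 / 88.4 = 3.032 mg/dL
Patient B: CrCl = (140 − 40) × 85.2 / (72 × 3.032) × 0.85 = 8520.0 / 218.30 × 0.85 ≈ 33.2 mL/min
|16.9 − 33.2| = 16.3 mL/min

16 mL/min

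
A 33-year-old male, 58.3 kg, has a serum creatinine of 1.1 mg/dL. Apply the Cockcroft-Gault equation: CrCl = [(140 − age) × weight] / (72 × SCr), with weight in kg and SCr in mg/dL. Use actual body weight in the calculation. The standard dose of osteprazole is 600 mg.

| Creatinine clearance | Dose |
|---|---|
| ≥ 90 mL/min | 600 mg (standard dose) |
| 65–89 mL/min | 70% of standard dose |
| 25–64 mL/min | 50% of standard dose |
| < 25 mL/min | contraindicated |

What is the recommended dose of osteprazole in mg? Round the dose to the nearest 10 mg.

CrCl = (140 − 33) × 58.3 / (72 × 1.1) = 6238.1 / 79.20 ≈ 78.8 mL/min
CrCl ≈ 79 mL/min → bracket 65–89 mL/min.
70% of 600 mg = 420 mg

420 mg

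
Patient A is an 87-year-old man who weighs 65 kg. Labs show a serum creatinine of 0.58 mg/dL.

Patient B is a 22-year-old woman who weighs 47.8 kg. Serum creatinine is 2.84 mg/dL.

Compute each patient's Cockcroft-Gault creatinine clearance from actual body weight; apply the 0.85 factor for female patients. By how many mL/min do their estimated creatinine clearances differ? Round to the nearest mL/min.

Patient A: CrCl = (140 − 87) × 65 / (72 × 0.58) = 3445.0 / 41.76 ≈ 82.5 mL/min
Patient B: CrCl = (140 − 22) × 47.8 / (72 × 2.84) × 0.85 = 5640.4 / 204.48 × 0.85 ≈ 23.4 mL/min
|82.5 − 23.4| = 59.1 mL/min

59 mL/min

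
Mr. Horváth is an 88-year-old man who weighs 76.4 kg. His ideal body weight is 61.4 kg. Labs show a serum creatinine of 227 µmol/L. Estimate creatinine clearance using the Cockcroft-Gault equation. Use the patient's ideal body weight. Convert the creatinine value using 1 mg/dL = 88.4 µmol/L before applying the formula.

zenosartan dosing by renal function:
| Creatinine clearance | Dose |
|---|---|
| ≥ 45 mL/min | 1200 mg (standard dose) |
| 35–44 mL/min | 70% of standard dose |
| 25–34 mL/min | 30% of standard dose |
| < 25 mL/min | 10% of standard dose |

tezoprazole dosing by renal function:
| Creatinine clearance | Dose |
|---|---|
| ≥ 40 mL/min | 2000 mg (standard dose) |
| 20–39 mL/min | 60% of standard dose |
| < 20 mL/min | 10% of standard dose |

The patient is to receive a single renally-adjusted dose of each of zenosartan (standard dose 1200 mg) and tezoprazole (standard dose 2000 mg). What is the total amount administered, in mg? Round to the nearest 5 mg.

SCr = 227 / 88.4 = 2.568 mg/dL
CrCl = (140 − 88) × 61.4 / (72 × 2.568) = 3192.8 / 184.90 ≈ 17.3 mL/min
CrCl ≈ 17 mL/min.
zenosartan: < 25 mL/min → 10% of 1200 mg = 120 mg.
tezoprazole: < 20 mL/min → 10% of 2000 mg = 200 mg.
Total = 120 + 200 = 320 mg.

320 mg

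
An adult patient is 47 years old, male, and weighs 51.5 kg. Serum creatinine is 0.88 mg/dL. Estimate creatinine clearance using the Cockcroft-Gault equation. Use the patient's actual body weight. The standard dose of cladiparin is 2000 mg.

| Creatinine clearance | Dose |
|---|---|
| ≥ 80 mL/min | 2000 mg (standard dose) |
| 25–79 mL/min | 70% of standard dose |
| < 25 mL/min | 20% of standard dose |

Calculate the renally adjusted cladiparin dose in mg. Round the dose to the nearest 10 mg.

1400 mg

CrCl = (140 − 47) × 51.5 / (72 × 0.88) = 4789.5 / 63.36 ≈ 75.6 mL/min
CrCl ≈ 76 mL/min → bracket 25–79 mL/min.
70% of 2000 mg = 1400 mg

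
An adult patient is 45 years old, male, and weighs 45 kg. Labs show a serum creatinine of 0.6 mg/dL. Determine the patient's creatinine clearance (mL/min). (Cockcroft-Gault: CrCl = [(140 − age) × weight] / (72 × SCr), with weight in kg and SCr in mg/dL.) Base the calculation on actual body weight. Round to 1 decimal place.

99.0 mL/min

CrCl = (140 − 45) × 45 / (72 × 0.6) = 4275.0 / 43.20 ≈ 99.0 mL/min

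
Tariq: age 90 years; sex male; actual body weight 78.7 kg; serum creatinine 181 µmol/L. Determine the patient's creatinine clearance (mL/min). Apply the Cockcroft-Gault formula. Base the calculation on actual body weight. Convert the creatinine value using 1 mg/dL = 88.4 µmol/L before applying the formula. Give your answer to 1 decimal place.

26.7 mL/min

SCr = 181 / 88.4 = 2.048 mg/dL
CrCl = (140 − 90) × 78.7 / (72 × 2.048) = 3935.0 / 147.46 ≈ 26.7 mL/min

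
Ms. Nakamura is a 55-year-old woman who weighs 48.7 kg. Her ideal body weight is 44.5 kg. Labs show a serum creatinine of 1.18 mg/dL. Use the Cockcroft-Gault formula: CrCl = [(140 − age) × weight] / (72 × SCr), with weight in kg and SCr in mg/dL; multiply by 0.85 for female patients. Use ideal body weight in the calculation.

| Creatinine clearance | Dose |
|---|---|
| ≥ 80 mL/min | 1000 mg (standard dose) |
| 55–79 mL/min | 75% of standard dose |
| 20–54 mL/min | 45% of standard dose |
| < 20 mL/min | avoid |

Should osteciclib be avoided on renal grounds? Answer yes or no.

no

CrCl = (140 − 55) × 44.5 / (72 × 1.18) × 0.85 = 3782.5 / 84.96 × 0.85 ≈ 37.8 mL/min
CrCl ≈ 38 mL/min, which is ≥ 20 mL/min.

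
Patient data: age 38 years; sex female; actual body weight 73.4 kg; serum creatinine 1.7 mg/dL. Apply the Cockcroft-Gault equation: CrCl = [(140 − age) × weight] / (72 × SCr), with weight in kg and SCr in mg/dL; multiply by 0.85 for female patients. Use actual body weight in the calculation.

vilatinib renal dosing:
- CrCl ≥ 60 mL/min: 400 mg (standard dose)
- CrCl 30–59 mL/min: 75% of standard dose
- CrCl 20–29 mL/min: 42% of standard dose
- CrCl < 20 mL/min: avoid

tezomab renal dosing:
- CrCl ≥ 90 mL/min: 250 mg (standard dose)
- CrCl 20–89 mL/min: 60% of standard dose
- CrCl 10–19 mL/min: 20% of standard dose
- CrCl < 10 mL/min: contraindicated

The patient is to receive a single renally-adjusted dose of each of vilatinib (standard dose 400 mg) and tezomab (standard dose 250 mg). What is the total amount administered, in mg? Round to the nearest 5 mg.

450 mg

CrCl = (140 − 38) × 73.4 / (72 × 1.7) × 0.85 = 7486.8 / 122.40 × 0.85 ≈ 52.0 mL/min
CrCl ≈ 52 mL/min.
vilatinib: 30–59 mL/min → 75% of 400 mg = 300 mg.
tezomab: 20–89 mL/min → 60% of 250 mg = 150 mg.
Total = 300 + 150 = 450 mg.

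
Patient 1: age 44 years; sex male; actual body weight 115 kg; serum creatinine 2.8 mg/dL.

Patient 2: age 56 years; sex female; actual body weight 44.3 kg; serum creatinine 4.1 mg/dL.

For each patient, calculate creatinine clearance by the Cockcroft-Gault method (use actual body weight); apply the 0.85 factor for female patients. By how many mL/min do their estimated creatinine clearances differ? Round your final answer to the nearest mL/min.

44 mL/min

Patient 1: CrCl = (140 − 44) × 115 / (72 × 2.8) = 11040.0 / 201.60 ≈ 54.8 mL/min
Patient 2: CrCl = (140 − 56) × 44.3 / (72 × 4.1) × 0.85 = 3721.2 / 295.20 × 0.85 ≈ 10.7 mL/min
|54.8 − 10.7| = 44.1 mL/min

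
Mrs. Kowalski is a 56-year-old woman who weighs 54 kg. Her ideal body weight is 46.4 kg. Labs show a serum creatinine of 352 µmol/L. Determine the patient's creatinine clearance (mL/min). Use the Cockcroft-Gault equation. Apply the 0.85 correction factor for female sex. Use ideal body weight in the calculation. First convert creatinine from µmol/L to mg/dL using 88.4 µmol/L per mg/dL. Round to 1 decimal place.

11.6 mL/min

SCr = 352 / 88.4 = 3.982 mg/dL
CrCl = (140 − 56) × 46.4 / (72 × 3.982) × 0.85 = 3897.6 / 286.70 × 0.85 ≈ 11.6 mL/min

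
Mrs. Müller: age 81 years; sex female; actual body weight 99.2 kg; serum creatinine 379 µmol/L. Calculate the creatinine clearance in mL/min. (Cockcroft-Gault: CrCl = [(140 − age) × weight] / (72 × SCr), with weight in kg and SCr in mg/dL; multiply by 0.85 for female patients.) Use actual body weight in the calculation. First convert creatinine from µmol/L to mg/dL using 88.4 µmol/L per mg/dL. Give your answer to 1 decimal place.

SCr = 379 / 88.4 = 4.287 mg/dL
CrCl = (140 − 81) × 99.2 / (72 × 4.287) × 0.85 = 5852.8 / 308.66 × 0.85 ≈ 16.1 mL/min

16.1 mL/min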